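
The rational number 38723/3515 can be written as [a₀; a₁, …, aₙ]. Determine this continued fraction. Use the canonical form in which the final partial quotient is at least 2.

38723 = 11·3515 + 58, so a_0 = 11
3515 = 60·58 + 35, so a_1 = 60
58 = 1·35 + 23, so a_2 = 1
35 = 1·23 + 12, so a_3 = 1
23 = 1·12 + 11, so a_4 = 1
12 = 1·11 + 1, so a_5 = 1
11 = 11·1 + 0, so a_6 = 11

[11; 60, 1, 1, 1, 1, 11]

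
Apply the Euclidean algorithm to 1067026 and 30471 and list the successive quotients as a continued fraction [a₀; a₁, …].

1067026 = 35·30471 + 541, so a_0 = 35
30471 = 56·541 + 175, so a_1 = 56
541 = 3·175 + 16, so a_2 = 3
175 = 10·16 + 15, so a_3 = 10
16 = 1·15 + 1, so a_4 = 1
15 = 15·1 + 0, so a_5 = 15

[35; 56, 3, 10, 1, 15]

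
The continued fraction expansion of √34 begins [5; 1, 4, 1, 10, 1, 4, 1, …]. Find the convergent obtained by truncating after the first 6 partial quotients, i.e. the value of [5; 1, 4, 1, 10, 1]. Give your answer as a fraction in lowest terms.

414/71

a_0 = 5: 5/1
a_1 = 1: 6/1
a_2 = 4: 29/5
a_3 = 1: 35/6
a_4 = 10: 379/65
a_5 = 1: 414/71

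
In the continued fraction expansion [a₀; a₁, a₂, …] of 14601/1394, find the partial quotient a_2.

Run the Euclidean algorithm, recording each quotient:
14601 ÷ 1394 → quotient 10, remainder 661
1394 ÷ 661 → quotient 2, remainder 72
661 ÷ 72 → quotient 9, remainder 13

9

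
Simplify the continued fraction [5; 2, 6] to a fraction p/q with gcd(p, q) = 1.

71/13

Use the convergent recurrence hₖ = aₖ·hₖ₋₁ + hₖ₋₂ (and likewise for the denominators kₖ):
a_0 = 5: 5/1
a_1 = 2: 11/2
a_2 = 6: 71/13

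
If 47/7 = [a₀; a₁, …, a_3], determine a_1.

1

Run the Euclidean algorithm, recording each quotient:
⌊47/7⌋ = 6, remainder 5
⌊7/5⌋ = 1, remainder 2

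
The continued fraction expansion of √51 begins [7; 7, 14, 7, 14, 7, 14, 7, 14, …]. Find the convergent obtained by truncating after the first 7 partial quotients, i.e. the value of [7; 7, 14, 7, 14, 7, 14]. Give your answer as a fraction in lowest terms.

7068593/989801

Collapse the nested fraction from the inside out:
Start with 14.
7 + 1/(14/1) = 7 + 1/14 = 99/14
14 + 1/(99/14) = 14 + 14/99 = 1400/99
7 + 1/(1400/99) = 7 + 99/1400 = 9899/1400
14 + 1/(9899/1400) = 14 + 1400/9899 = 139986/9899
7 + 1/(139986/9899) = 7 + 9899/139986 = 989801/139986
7 + 1/(989801/139986) = 7 + 139986/989801 = 7068593/989801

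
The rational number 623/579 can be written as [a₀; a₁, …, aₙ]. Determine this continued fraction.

[1; 13, 6, 3, 2]

623 = 1·579 + 44, so a_0 = 1
579 = 13·44 + 7, so a_1 = 13
44 = 6·7 + 2, so a_2 = 6
7 = 3·2 + 1, so a_3 = 3
2 = 2·1 + 0, so a_4 = 2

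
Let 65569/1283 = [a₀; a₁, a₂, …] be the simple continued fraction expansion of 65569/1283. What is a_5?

1

Apply division with remainder until the remainder is 0:
65569 ÷ 1283 → quotient 51, remainder 136
1283 ÷ 136 → quotient 9, remainder 59
136 ÷ 59 → quotient 2, remainder 18
59 ÷ 18 → quotient 3, remainder 5
18 ÷ 5 → quotient 3, remainder 3
5 ÷ 3 → quotient 1, remainder 2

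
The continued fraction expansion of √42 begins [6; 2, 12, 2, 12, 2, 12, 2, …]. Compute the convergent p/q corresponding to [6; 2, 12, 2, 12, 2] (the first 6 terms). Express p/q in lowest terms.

8749/1350

a_0 = 6: 6/1
a_1 = 2: 13/2
a_2 = 12: 162/25
a_3 = 2: 337/52
a_4 = 12: 4206/649
a_5 = 2: 8749/1350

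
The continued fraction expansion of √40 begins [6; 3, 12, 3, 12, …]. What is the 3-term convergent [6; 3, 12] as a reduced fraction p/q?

a_0 = 6: 6/1
a_1 = 3: 19/3
a_2 = 12: 234/37

234/37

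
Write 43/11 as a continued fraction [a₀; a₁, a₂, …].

[3; 1, 10]

43 ÷ 11 → quotient 3, remainder 10
11 ÷ 10 → quotient 1, remainder 1
10 ÷ 1 → quotient 10, remainder 0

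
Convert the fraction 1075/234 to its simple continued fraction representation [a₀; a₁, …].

1075 ÷ 234 → quotient 4, remainder 139
234 ÷ 139 → quotient 1, remainder 95
139 ÷ 95 → quotient 1, remainder 44
95 ÷ 44 → quotient 2, remainder 7
44 ÷ 7 → quotient 6, remainder 2
7 ÷ 2 → quotient 3, remainder 1
2 ÷ 1 → quotient 2, remainder 0

[4; 1, 1, 2, 6, 3, 2]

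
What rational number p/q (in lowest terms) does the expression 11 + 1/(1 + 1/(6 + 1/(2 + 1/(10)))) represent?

1863/157

a_0 = 11: 11/1
a_1 = 1: 12/1
a_2 = 6: 83/7
a_3 = 2: 178/15
a_4 = 10: 1863/157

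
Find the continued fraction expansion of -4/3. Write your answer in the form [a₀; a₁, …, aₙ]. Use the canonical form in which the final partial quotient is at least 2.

-4 ÷ 3 → quotient -2, remainder 2
3 ÷ 2 → quotient 1, remainder 1
2 ÷ 1 → quotient 2, remainder 0

[-2; 1, 2]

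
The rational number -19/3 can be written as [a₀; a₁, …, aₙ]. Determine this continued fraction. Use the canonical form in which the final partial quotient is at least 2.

Run the Euclidean algorithm, recording each quotient:
-19 = -7·3 + 2, so a_0 = -7
3 = 1·2 + 1, so a_1 = 1
2 = 2·1 + 0, so a_2 = 2

[-7; 1, 2]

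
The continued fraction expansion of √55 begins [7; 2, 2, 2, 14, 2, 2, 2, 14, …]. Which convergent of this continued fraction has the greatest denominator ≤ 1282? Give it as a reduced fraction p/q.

a_0 = 7: 7/1  (≤ bound)
a_1 = 2: 15/2  (≤ bound)
a_2 = 2: 37/5  (≤ bound)
a_3 = 2: 89/12  (≤ bound)
a_4 = 14: 1283/173  (≤ bound)
a_5 = 2: 2655/358  (≤ bound)
a_6 = 2: 6593/889  (≤ bound)
a_7 = 2: 15841/2136  (> 1282, stop)

6593/889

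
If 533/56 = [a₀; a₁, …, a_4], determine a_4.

533 ÷ 56 → quotient 9, remainder 29
56 ÷ 29 → quotient 1, remainder 27
29 ÷ 27 → quotient 1, remainder 2
27 ÷ 2 → quotient 13, remainder 1
2 ÷ 1 → quotient 2, remainder 0

2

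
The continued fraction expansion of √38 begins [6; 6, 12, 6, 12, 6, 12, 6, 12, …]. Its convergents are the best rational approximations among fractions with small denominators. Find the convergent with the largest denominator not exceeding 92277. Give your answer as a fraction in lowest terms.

List convergents until the denominator exceeds the bound:
a_0 = 6: 6/1  (≤ bound)
a_1 = 6: 37/6  (≤ bound)
a_2 = 12: 450/73  (≤ bound)
a_3 = 6: 2737/444  (≤ bound)
a_4 = 12: 33294/5401  (≤ bound)
a_5 = 6: 202501/32850  (≤ bound)
a_6 = 12: 2463306/399601  (> 92277, stop)

202501/32850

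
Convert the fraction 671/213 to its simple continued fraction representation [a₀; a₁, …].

Repeatedly divide and take the remainder:
671 = 3·213 + 32, so a_0 = 3
213 = 6·32 + 21, so a_1 = 6
32 = 1·21 + 11, so a_2 = 1
21 = 1·11 + 10, so a_3 = 1
11 = 1·10 + 1, so a_4 = 1
10 = 10·1 + 0, so a_5 = 10

[3; 6, 1, 1, 1, 10]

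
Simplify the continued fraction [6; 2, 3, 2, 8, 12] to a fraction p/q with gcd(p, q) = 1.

10531/1636

a_0 = 6: 6/1
a_1 = 2: 13/2
a_2 = 3: 45/7
a_3 = 2: 103/16
a_4 = 8: 869/135
a_5 = 12: 10531/1636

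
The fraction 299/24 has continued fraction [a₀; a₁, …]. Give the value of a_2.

5

299 ÷ 24 → quotient 12, remainder 11
24 ÷ 11 → quotient 2, remainder 2
11 ÷ 2 → quotient 5, remainder 1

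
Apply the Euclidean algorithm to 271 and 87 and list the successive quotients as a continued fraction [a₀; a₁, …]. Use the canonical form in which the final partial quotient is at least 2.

271 = 3·87 + 10, so a_0 = 3
87 = 8·10 + 7, so a_1 = 8
10 = 1·7 + 3, so a_2 = 1
7 = 2·3 + 1, so a_3 = 2
3 = 3·1 + 0, so a_4 = 3

[3; 8, 1, 2, 3]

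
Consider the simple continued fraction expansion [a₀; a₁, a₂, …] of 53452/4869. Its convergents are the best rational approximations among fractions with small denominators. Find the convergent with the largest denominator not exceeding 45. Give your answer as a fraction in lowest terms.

494/45

a_0 = 10: 10/1  (≤ bound)
a_1 = 1: 11/1  (≤ bound)
a_2 = 44: 494/45  (≤ bound)
a_3 = 1: 505/46  (> 45, stop)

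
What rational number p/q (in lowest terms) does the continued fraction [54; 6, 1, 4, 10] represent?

18789/347

Start with 10.
4 + 1/(10/1) = 4 + 1/10 = 41/10
1 + 1/(41/10) = 1 + 10/41 = 51/41
6 + 1/(51/41) = 6 + 41/51 = 347/51
54 + 1/(347/51) = 54 + 51/347 = 18789/347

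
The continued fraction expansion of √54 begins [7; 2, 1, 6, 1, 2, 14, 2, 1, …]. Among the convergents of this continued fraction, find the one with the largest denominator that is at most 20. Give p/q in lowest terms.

147/20

List convergents until the denominator exceeds the bound:
a_0 = 7: 7/1  (≤ bound)
a_1 = 2: 15/2  (≤ bound)
a_2 = 1: 22/3  (≤ bound)
a_3 = 6: 147/20  (≤ bound)
a_4 = 1: 169/23  (> 20, stop)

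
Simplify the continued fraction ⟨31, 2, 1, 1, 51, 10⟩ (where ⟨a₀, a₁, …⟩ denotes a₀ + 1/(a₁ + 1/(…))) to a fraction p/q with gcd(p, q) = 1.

a_0 = 31: 31/1
a_1 = 2: 63/2
a_2 = 1: 94/3
a_3 = 1: 157/5
a_4 = 51: 8101/258
a_5 = 10: 81167/2585

81167/2585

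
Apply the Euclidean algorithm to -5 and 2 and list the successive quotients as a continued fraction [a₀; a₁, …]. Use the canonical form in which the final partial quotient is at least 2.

[-3; 2]

Repeatedly divide and take the remainder:
-5 = -3·2 + 1, so a_0 = -3
2 = 2·1 + 0, so a_1 = 2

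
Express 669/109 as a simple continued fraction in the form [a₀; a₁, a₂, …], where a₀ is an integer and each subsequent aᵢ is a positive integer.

669 = 6·109 + 15, so a_0 = 6
109 = 7·15 + 4, so a_1 = 7
15 = 3·4 + 3, so a_2 = 3
4 = 1·3 + 1, so a_3 = 1
3 = 3·1 + 0, so a_4 = 3

[6; 7, 3, 1, 3]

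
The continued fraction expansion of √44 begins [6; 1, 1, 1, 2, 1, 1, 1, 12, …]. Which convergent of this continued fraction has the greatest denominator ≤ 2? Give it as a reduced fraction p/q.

13/2

a_0 = 6: 6/1  (≤ bound)
a_1 = 1: 7/1  (≤ bound)
a_2 = 1: 13/2  (≤ bound)
a_3 = 1: 20/3  (> 2, stop)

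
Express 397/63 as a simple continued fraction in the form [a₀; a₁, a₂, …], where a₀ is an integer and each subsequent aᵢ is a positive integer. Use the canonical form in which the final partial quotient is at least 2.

Apply division with remainder until the remainder is 0:
397 ÷ 63 → quotient 6, remainder 19
63 ÷ 19 → quotient 3, remainder 6
19 ÷ 6 → quotient 3, remainder 1
6 ÷ 1 → quotient 6, remainder 0

[6; 3, 3, 6]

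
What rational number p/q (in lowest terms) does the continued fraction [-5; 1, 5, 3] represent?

-79/19

Start with 3.
5 + 1/(3/1) = 5 + 1/3 = 16/3
1 + 1/(16/3) = 1 + 3/16 = 19/16
-5 + 1/(19/16) = -5 + 16/19 = -79/19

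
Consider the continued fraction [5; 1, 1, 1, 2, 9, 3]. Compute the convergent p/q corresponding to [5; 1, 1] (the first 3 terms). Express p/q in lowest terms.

11/2

Work from the innermost term outward:
Start with 1.
1 + 1/(1/1) = 1 + 1/1 = 2/1
5 + 1/(2/1) = 5 + 1/2 = 11/2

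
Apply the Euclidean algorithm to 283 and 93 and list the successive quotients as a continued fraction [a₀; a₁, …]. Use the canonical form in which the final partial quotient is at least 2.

Apply division with remainder until the remainder is 0:
283 ÷ 93 → quotient 3, remainder 4
93 ÷ 4 → quotient 23, remainder 1
4 ÷ 1 → quotient 4, remainder 0

[3; 23, 4]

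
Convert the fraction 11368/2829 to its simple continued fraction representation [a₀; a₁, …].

[4; 54, 2, 2, 10]

Run the Euclidean algorithm, recording each quotient:
11368 ÷ 2829 → quotient 4, remainder 52
2829 ÷ 52 → quotient 54, remainder 21
52 ÷ 21 → quotient 2, remainder 10
21 ÷ 10 → quotient 2, remainder 1
10 ÷ 1 → quotient 10, remainder 0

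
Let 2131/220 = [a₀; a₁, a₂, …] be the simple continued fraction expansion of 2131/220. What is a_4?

Repeatedly divide and take the remainder:
2131 = 9·220 + 151, so a_0 = 9
220 = 1·151 + 69, so a_1 = 1
151 = 2·69 + 13, so a_2 = 2
69 = 5·13 + 4, so a_3 = 5
13 = 3·4 + 1, so a_4 = 3

3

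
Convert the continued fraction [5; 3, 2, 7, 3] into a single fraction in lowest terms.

862/163

Compute successive convergents:
a_0 = 5: 5/1
a_1 = 3: 16/3
a_2 = 2: 37/7
a_3 = 7: 275/52
a_4 = 3: 862/163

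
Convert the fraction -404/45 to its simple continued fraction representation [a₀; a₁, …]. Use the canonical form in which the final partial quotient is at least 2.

[-9; 45]

-404 = -9·45 + 1, so a_0 = -9
45 = 45·1 + 0, so a_1 = 45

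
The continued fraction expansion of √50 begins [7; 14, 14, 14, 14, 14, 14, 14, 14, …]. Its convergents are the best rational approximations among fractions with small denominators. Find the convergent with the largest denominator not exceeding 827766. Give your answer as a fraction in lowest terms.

3880899/548842

a_0 = 7: 7/1  (≤ bound)
a_1 = 14: 99/14  (≤ bound)
a_2 = 14: 1393/197  (≤ bound)
a_3 = 14: 19601/2772  (≤ bound)
a_4 = 14: 275807/39005  (≤ bound)
a_5 = 14: 3880899/548842  (≤ bound)
a_6 = 14: 54608393/7722793  (> 827766, stop)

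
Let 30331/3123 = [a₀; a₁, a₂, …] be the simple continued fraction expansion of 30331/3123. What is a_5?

15

Apply division with remainder until the remainder is 0:
30331 ÷ 3123 → quotient 9, remainder 2224
3123 ÷ 2224 → quotient 1, remainder 899
2224 ÷ 899 → quotient 2, remainder 426
899 ÷ 426 → quotient 2, remainder 47
426 ÷ 47 → quotient 9, remainder 3
47 ÷ 3 → quotient 15, remainder 2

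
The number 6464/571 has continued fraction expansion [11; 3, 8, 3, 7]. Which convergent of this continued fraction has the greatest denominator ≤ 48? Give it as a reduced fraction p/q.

283/25

a_0 = 11: 11/1  (≤ bound)
a_1 = 3: 34/3  (≤ bound)
a_2 = 8: 283/25  (≤ bound)
a_3 = 3: 883/78  (> 48, stop)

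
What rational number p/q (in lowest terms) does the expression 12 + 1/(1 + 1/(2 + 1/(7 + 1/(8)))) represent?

a_0 = 12: 12/1
a_1 = 1: 13/1
a_2 = 2: 38/3
a_3 = 7: 279/22
a_4 = 8: 2270/179

2270/179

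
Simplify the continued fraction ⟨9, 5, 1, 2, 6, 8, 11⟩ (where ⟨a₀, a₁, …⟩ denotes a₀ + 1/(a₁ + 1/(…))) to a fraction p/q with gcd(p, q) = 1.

Starting at the tail and folding back:
Start with 11.
8 + 1/(11/1) = 8 + 1/11 = 89/11
6 + 1/(89/11) = 6 + 11/89 = 545/89
2 + 1/(545/89) = 2 + 89/545 = 1179/545
1 + 1/(1179/545) = 1 + 545/1179 = 1724/1179
5 + 1/(1724/1179) = 5 + 1179/1724 = 9799/1724
9 + 1/(9799/1724) = 9 + 1724/9799 = 89915/9799

89915/9799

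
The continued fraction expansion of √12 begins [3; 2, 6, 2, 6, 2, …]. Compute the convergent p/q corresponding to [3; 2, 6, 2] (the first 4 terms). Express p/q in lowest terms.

97/28

a_0 = 3: 3/1
a_1 = 2: 7/2
a_2 = 6: 45/13
a_3 = 2: 97/28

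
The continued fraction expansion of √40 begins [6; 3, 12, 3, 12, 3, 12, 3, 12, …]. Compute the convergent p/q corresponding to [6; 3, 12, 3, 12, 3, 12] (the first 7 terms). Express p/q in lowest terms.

337434/53353

Collapse the nested fraction from the inside out:
Start with 12.
3 + 1/(12/1) = 3 + 1/12 = 37/12
12 + 1/(37/12) = 12 + 12/37 = 456/37
3 + 1/(456/37) = 3 + 37/456 = 1405/456
12 + 1/(1405/456) = 12 + 456/1405 = 17316/1405
3 + 1/(17316/1405) = 3 + 1405/17316 = 53353/17316
6 + 1/(53353/17316) = 6 + 17316/53353 = 337434/53353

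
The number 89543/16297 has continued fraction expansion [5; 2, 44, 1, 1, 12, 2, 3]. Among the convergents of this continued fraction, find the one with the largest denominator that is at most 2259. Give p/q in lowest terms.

List convergents until the denominator exceeds the bound:
a_0 = 5: 5/1  (≤ bound)
a_1 = 2: 11/2  (≤ bound)
a_2 = 44: 489/89  (≤ bound)
a_3 = 1: 500/91  (≤ bound)
a_4 = 1: 989/180  (≤ bound)
a_5 = 12: 12368/2251  (≤ bound)
a_6 = 2: 25725/4682  (> 2259, stop)

12368/2251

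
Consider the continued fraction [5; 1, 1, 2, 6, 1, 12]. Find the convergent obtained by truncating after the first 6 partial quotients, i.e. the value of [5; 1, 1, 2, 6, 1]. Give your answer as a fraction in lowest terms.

a_0 = 5: 5/1
a_1 = 1: 6/1
a_2 = 1: 11/2
a_3 = 2: 28/5
a_4 = 6: 179/32
a_5 = 1: 207/37

207/37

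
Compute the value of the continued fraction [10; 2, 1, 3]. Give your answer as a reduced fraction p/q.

Collapse the nested fraction from the inside out:
Start with 3.
1 + 1/(3/1) = 1 + 1/3 = 4/3
2 + 1/(4/3) = 2 + 3/4 = 11/4
10 + 1/(11/4) = 10 + 4/11 = 114/11

114/11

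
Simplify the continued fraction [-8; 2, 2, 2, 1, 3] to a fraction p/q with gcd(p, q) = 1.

Collapse the nested fraction from the inside out:
Start with 3.
1 + 1/(3/1) = 1 + 1/3 = 4/3
2 + 1/(4/3) = 2 + 3/4 = 11/4
2 + 1/(11/4) = 2 + 4/11 = 26/11
2 + 1/(26/11) = 2 + 11/26 = 63/26
-8 + 1/(63/26) = -8 + 26/63 = -478/63

-478/63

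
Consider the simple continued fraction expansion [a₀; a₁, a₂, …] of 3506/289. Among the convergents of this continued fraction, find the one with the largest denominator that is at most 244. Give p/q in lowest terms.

461/38

List convergents until the denominator exceeds the bound:
a_0 = 12: 12/1  (≤ bound)
a_1 = 7: 85/7  (≤ bound)
a_2 = 1: 97/8  (≤ bound)
a_3 = 1: 182/15  (≤ bound)
a_4 = 1: 279/23  (≤ bound)
a_5 = 1: 461/38  (≤ bound)
a_6 = 7: 3506/289  (> 244, stop)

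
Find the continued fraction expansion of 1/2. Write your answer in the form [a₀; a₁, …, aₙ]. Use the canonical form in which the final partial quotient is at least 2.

Apply division with remainder until the remainder is 0:
⌊1/2⌋ = 0, remainder 1
⌊2/1⌋ = 2, remainder 0

[0; 2]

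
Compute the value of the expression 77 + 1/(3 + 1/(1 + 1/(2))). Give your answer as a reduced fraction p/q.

Start with 2.
1 + 1/(2/1) = 1 + 1/2 = 3/2
3 + 1/(3/2) = 3 + 2/3 = 11/3
77 + 1/(11/3) = 77 + 3/11 = 850/11

850/11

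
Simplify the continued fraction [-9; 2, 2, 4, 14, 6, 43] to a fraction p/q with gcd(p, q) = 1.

-704578/82013

Build up convergents one term at a time:
a_0 = -9: -9/1
a_1 = 2: -17/2
a_2 = 2: -43/5
a_3 = 4: -189/22
a_4 = 14: -2689/313
a_5 = 6: -16323/1900
a_6 = 43: -704578/82013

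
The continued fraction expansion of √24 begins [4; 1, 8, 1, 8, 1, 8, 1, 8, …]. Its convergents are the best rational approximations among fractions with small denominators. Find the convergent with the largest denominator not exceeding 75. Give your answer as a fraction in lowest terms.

List convergents until the denominator exceeds the bound:
a_0 = 4: 4/1  (≤ bound)
a_1 = 1: 5/1  (≤ bound)
a_2 = 8: 44/9  (≤ bound)
a_3 = 1: 49/10  (≤ bound)
a_4 = 8: 436/89  (> 75, stop)

49/10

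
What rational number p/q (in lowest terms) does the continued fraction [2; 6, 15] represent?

197/91

Build up convergents one term at a time:
a_0 = 2: 2/1
a_1 = 6: 13/6
a_2 = 15: 197/91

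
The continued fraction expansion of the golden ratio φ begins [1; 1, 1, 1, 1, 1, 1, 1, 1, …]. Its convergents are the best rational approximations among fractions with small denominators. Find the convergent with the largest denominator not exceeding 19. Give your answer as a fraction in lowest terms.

21/13

a_0 = 1: 1/1  (≤ bound)
a_1 = 1: 2/1  (≤ bound)
a_2 = 1: 3/2  (≤ bound)
a_3 = 1: 5/3  (≤ bound)
a_4 = 1: 8/5  (≤ bound)
a_5 = 1: 13/8  (≤ bound)
a_6 = 1: 21/13  (≤ bound)
a_7 = 1: 34/21  (> 19, stop)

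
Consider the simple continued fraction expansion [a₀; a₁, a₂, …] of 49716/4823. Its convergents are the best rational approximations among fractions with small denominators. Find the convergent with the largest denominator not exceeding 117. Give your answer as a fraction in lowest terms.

a_0 = 10: 10/1  (≤ bound)
a_1 = 3: 31/3  (≤ bound)
a_2 = 4: 134/13  (≤ bound)
a_3 = 14: 1907/185  (> 117, stop)

134/13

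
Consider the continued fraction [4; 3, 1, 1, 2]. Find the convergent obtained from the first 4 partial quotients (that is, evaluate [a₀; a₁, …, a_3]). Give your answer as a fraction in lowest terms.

Collapse the nested fraction from the inside out:
Start with 1.
1 + 1/(1/1) = 1 + 1/1 = 2/1
3 + 1/(2/1) = 3 + 1/2 = 7/2
4 + 1/(7/2) = 4 + 2/7 = 30/7

30/7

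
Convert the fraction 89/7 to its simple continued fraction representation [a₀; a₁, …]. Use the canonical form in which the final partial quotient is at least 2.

[12; 1, 2, 2]

Run the Euclidean algorithm, recording each quotient:
89 ÷ 7 → quotient 12, remainder 5
7 ÷ 5 → quotient 1, remainder 2
5 ÷ 2 → quotient 2, remainder 1
2 ÷ 1 → quotient 2, remainder 0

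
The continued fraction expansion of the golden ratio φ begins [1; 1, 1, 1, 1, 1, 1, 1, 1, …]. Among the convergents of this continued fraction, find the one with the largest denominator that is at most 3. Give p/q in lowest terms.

5/3

a_0 = 1: 1/1  (≤ bound)
a_1 = 1: 2/1  (≤ bound)
a_2 = 1: 3/2  (≤ bound)
a_3 = 1: 5/3  (≤ bound)
a_4 = 1: 8/5  (> 3, stop)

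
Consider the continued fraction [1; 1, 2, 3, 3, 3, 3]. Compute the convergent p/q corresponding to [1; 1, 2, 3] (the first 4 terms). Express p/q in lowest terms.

a_0 = 1: 1/1
a_1 = 1: 2/1
a_2 = 2: 5/3
a_3 = 3: 17/10

17/10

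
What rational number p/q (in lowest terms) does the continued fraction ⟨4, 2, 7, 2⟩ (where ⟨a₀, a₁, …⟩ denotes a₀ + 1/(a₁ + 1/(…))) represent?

143/32

Start with 2.
7 + 1/(2/1) = 7 + 1/2 = 15/2
2 + 1/(15/2) = 2 + 2/15 = 32/15
4 + 1/(32/15) = 4 + 15/32 = 143/32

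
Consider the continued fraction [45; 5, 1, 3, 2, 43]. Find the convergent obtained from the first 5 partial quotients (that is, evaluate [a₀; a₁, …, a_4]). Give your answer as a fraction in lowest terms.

2349/52

Work from the innermost term outward:
Start with 2.
3 + 1/(2/1) = 3 + 1/2 = 7/2
1 + 1/(7/2) = 1 + 2/7 = 9/7
5 + 1/(9/7) = 5 + 7/9 = 52/9
45 + 1/(52/9) = 45 + 9/52 = 2349/52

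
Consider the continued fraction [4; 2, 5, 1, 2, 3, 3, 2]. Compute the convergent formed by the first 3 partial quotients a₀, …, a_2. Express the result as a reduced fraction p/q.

49/11

a_0 = 4: 4/1
a_1 = 2: 9/2
a_2 = 5: 49/11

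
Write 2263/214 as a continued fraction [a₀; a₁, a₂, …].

[10; 1, 1, 2, 1, 5, 2, 2]

Run the Euclidean algorithm, recording each quotient:
2263 = 10·214 + 123, so a_0 = 10
214 = 1·123 + 91, so a_1 = 1
123 = 1·91 + 32, so a_2 = 1
91 = 2·32 + 27, so a_3 = 2
32 = 1·27 + 5, so a_4 = 1
27 = 5·5 + 2, so a_5 = 5
5 = 2·2 + 1, so a_6 = 2
2 = 2·1 + 0, so a_7 = 2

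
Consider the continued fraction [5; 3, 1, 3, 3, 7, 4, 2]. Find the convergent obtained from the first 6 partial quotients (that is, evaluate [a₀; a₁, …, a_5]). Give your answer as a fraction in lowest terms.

Start with 7.
3 + 1/(7/1) = 3 + 1/7 = 22/7
3 + 1/(22/7) = 3 + 7/22 = 73/22
1 + 1/(73/22) = 1 + 22/73 = 95/73
3 + 1/(95/73) = 3 + 73/95 = 358/95
5 + 1/(358/95) = 5 + 95/358 = 1885/358

1885/358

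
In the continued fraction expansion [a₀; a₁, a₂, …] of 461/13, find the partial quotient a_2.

6

461 = 35·13 + 6, so a_0 = 35
13 = 2·6 + 1, so a_1 = 2
6 = 6·1 + 0, so a_2 = 6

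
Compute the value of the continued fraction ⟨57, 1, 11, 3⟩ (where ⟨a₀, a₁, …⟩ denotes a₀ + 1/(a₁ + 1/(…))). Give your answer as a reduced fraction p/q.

Compute successive convergents:
a_0 = 57: 57/1
a_1 = 1: 58/1
a_2 = 11: 695/12
a_3 = 3: 2143/37

2143/37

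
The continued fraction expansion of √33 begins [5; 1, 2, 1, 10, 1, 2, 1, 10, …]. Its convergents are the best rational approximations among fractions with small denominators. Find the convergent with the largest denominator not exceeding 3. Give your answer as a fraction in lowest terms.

List convergents until the denominator exceeds the bound:
a_0 = 5: 5/1  (≤ bound)
a_1 = 1: 6/1  (≤ bound)
a_2 = 2: 17/3  (≤ bound)
a_3 = 1: 23/4  (> 3, stop)

17/3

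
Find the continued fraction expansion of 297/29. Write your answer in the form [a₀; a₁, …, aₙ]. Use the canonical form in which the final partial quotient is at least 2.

[10; 4, 7]

297 = 10·29 + 7, so a_0 = 10
29 = 4·7 + 1, so a_1 = 4
7 = 7·1 + 0, so a_2 = 7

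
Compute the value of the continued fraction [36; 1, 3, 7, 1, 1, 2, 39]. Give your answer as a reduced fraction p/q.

227348/6185

Build up convergents one term at a time:
a_0 = 36: 36/1
a_1 = 1: 37/1
a_2 = 3: 147/4
a_3 = 7: 1066/29
a_4 = 1: 1213/33
a_5 = 1: 2279/62
a_6 = 2: 5771/157
a_7 = 39: 227348/6185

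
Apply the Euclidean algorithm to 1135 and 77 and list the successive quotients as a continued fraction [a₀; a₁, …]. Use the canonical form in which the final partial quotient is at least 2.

[14; 1, 2, 1, 5, 1, 2]

⌊1135/77⌋ = 14, remainder 57
⌊77/57⌋ = 1, remainder 20
⌊57/20⌋ = 2, remainder 17
⌊20/17⌋ = 1, remainder 3
⌊17/3⌋ = 5, remainder 2
⌊3/2⌋ = 1, remainder 1
⌊2/1⌋ = 2, remainder 0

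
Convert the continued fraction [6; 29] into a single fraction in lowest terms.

175/29

Start with 29.
6 + 1/(29/1) = 6 + 1/29 = 175/29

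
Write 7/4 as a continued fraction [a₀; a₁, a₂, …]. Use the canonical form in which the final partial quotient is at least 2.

7 = 1·4 + 3, so a_0 = 1
4 = 1·3 + 1, so a_1 = 1
3 = 3·1 + 0, so a_2 = 3

[1; 1, 3]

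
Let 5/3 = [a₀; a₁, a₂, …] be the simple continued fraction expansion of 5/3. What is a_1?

Apply division with remainder until the remainder is 0:
5 ÷ 3 → quotient 1, remainder 2
3 ÷ 2 → quotient 1, remainder 1

1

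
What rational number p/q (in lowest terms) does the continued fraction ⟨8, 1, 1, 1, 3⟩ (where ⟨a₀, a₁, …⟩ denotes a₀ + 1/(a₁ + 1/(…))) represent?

95/11

Start with 3.
1 + 1/(3/1) = 1 + 1/3 = 4/3
1 + 1/(4/3) = 1 + 3/4 = 7/4
1 + 1/(7/4) = 1 + 4/7 = 11/7
8 + 1/(11/7) = 8 + 7/11 = 95/11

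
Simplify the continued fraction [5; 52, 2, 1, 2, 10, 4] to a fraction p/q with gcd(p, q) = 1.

Start with 4.
10 + 1/(4/1) = 10 + 1/4 = 41/4
2 + 1/(41/4) = 2 + 4/41 = 86/41
1 + 1/(86/41) = 1 + 41/86 = 127/86
2 + 1/(127/86) = 2 + 86/127 = 340/127
52 + 1/(340/127) = 52 + 127/340 = 17807/340
5 + 1/(17807/340) = 5 + 340/17807 = 89375/17807

89375/17807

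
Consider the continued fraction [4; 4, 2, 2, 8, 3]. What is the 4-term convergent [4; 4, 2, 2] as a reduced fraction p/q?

93/22

Build up convergents one term at a time:
a_0 = 4: 4/1
a_1 = 4: 17/4
a_2 = 2: 38/9
a_3 = 2: 93/22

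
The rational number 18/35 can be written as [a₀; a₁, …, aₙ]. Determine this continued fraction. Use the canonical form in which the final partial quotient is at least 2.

[0; 1, 1, 17]

18 = 0·35 + 18, so a_0 = 0
35 = 1·18 + 17, so a_1 = 1
18 = 1·17 + 1, so a_2 = 1
17 = 17·1 + 0, so a_3 = 17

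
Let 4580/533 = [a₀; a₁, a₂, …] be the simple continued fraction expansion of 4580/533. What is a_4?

5

Repeatedly divide and take the remainder:
4580 ÷ 533 → quotient 8, remainder 316
533 ÷ 316 → quotient 1, remainder 217
316 ÷ 217 → quotient 1, remainder 99
217 ÷ 99 → quotient 2, remainder 19
99 ÷ 19 → quotient 5, remainder 4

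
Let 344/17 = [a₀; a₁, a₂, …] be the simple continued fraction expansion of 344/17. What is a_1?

Run the Euclidean algorithm, recording each quotient:
⌊344/17⌋ = 20, remainder 4
⌊17/4⌋ = 4, remainder 1

4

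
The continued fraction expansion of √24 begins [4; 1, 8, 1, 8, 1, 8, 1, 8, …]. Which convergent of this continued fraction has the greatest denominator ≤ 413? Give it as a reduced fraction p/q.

485/99

a_0 = 4: 4/1  (≤ bound)
a_1 = 1: 5/1  (≤ bound)
a_2 = 8: 44/9  (≤ bound)
a_3 = 1: 49/10  (≤ bound)
a_4 = 8: 436/89  (≤ bound)
a_5 = 1: 485/99  (≤ bound)
a_6 = 8: 4316/881  (> 413, stop)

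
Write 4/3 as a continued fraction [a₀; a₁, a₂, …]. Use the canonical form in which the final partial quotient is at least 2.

[1; 3]

4 = 1·3 + 1, so a_0 = 1
3 = 3·1 + 0, so a_1 = 3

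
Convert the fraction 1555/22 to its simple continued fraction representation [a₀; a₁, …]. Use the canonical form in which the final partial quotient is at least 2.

Apply division with remainder until the remainder is 0:
⌊1555/22⌋ = 70, remainder 15
⌊22/15⌋ = 1, remainder 7
⌊15/7⌋ = 2, remainder 1
⌊7/1⌋ = 7, remainder 0

[70; 1, 2, 7]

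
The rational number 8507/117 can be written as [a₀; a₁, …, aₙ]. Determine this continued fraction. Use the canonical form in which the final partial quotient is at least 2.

[72; 1, 2, 2, 3, 1, 3]

Run the Euclidean algorithm, recording each quotient:
⌊8507/117⌋ = 72, remainder 83
⌊117/83⌋ = 1, remainder 34
⌊83/34⌋ = 2, remainder 15
⌊34/15⌋ = 2, remainder 4
⌊15/4⌋ = 3, remainder 3
⌊4/3⌋ = 1, remainder 1
⌊3/1⌋ = 3, remainder 0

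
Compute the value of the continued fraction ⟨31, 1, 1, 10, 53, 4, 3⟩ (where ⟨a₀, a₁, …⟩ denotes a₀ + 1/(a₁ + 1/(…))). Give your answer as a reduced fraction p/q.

458923/14558

Compute successive convergents:
a_0 = 31: 31/1
a_1 = 1: 32/1
a_2 = 1: 63/2
a_3 = 10: 662/21
a_4 = 53: 35149/1115
a_5 = 4: 141258/4481
a_6 = 3: 458923/14558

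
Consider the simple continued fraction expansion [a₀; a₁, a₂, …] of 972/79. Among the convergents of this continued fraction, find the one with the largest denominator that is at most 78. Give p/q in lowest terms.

List convergents until the denominator exceeds the bound:
a_0 = 12: 12/1  (≤ bound)
a_1 = 3: 37/3  (≤ bound)
a_2 = 3: 123/10  (≤ bound)
a_3 = 2: 283/23  (≤ bound)
a_4 = 3: 972/79  (> 78, stop)

283/23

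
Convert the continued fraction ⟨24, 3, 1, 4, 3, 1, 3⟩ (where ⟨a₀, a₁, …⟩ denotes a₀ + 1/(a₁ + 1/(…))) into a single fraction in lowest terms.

7303/301

a_0 = 24: 24/1
a_1 = 3: 73/3
a_2 = 1: 97/4
a_3 = 4: 461/19
a_4 = 3: 1480/61
a_5 = 1: 1941/80
a_6 = 3: 7303/301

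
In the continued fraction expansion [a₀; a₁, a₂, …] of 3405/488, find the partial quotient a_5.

3

Apply division with remainder until the remainder is 0:
⌊3405/488⌋ = 6, remainder 477
⌊488/477⌋ = 1, remainder 11
⌊477/11⌋ = 43, remainder 4
⌊11/4⌋ = 2, remainder 3
⌊4/3⌋ = 1, remainder 1
⌊3/1⌋ = 3, remainder 0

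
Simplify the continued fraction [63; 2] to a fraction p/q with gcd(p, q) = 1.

Compute successive convergents:
a_0 = 63: 63/1
a_1 = 2: 127/2

127/2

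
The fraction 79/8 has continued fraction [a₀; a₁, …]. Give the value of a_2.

7

79 = 9·8 + 7, so a_0 = 9
8 = 1·7 + 1, so a_1 = 1
7 = 7·1 + 0, so a_2 = 7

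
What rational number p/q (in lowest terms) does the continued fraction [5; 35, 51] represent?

Build up convergents one term at a time:
a_0 = 5: 5/1
a_1 = 35: 176/35
a_2 = 51: 8981/1786

8981/1786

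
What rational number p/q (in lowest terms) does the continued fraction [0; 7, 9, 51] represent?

Start with 51.
9 + 1/(51/1) = 9 + 1/51 = 460/51
7 + 1/(460/51) = 7 + 51/460 = 3271/460
0 + 1/(3271/460) = 0 + 460/3271 = 460/3271

460/3271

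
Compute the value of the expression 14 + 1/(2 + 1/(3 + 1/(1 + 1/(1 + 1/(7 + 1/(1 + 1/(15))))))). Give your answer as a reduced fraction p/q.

31417/2176

a_0 = 14: 14/1
a_1 = 2: 29/2
a_2 = 3: 101/7
a_3 = 1: 130/9
a_4 = 1: 231/16
a_5 = 7: 1747/121
a_6 = 1: 1978/137
a_7 = 15: 31417/2176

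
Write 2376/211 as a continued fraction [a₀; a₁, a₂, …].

Apply division with remainder until the remainder is 0:
2376 = 11·211 + 55, so a_0 = 11
211 = 3·55 + 46, so a_1 = 3
55 = 1·46 + 9, so a_2 = 1
46 = 5·9 + 1, so a_3 = 5
9 = 9·1 + 0, so a_4 = 9

[11; 3, 1, 5, 9]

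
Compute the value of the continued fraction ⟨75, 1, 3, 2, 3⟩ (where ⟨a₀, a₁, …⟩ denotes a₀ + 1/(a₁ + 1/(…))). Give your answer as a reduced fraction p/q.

Compute successive convergents:
a_0 = 75: 75/1
a_1 = 1: 76/1
a_2 = 3: 303/4
a_3 = 2: 682/9
a_4 = 3: 2349/31

2349/31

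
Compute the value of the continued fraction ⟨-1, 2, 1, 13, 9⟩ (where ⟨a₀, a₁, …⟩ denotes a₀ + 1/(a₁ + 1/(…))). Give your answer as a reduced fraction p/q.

-245/372

Start with 9.
13 + 1/(9/1) = 13 + 1/9 = 118/9
1 + 1/(118/9) = 1 + 9/118 = 127/118
2 + 1/(127/118) = 2 + 118/127 = 372/127
-1 + 1/(372/127) = -1 + 127/372 = -245/372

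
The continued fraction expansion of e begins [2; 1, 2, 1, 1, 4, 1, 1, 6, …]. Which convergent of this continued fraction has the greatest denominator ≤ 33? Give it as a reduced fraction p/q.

87/32

List convergents until the denominator exceeds the bound:
a_0 = 2: 2/1  (≤ bound)
a_1 = 1: 3/1  (≤ bound)
a_2 = 2: 8/3  (≤ bound)
a_3 = 1: 11/4  (≤ bound)
a_4 = 1: 19/7  (≤ bound)
a_5 = 4: 87/32  (≤ bound)
a_6 = 1: 106/39  (> 33, stop)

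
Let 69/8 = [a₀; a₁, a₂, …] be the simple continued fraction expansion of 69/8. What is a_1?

Run the Euclidean algorithm, recording each quotient:
69 = 8·8 + 5, so a_0 = 8
8 = 1·5 + 3, so a_1 = 1

1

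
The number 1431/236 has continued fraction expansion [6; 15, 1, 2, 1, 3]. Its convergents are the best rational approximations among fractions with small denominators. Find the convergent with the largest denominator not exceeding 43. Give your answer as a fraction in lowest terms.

97/16

List convergents until the denominator exceeds the bound:
a_0 = 6: 6/1  (≤ bound)
a_1 = 15: 91/15  (≤ bound)
a_2 = 1: 97/16  (≤ bound)
a_3 = 2: 285/47  (> 43, stop)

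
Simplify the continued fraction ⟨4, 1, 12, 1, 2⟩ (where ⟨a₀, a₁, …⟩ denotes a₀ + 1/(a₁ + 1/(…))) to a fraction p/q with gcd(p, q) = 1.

Use the convergent recurrence hₖ = aₖ·hₖ₋₁ + hₖ₋₂ (and likewise for the denominators kₖ):
a_0 = 4: 4/1
a_1 = 1: 5/1
a_2 = 12: 64/13
a_3 = 1: 69/14
a_4 = 2: 202/41

202/41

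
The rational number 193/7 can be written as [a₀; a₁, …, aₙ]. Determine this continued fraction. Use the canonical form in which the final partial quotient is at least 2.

[27; 1, 1, 3]

193 ÷ 7 → quotient 27, remainder 4
7 ÷ 4 → quotient 1, remainder 3
4 ÷ 3 → quotient 1, remainder 1
3 ÷ 1 → quotient 3, remainder 0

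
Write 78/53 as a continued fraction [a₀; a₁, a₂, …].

[1; 2, 8, 3]

Repeatedly divide and take the remainder:
78 = 1·53 + 25, so a_0 = 1
53 = 2·25 + 3, so a_1 = 2
25 = 8·3 + 1, so a_2 = 8
3 = 3·1 + 0, so a_3 = 3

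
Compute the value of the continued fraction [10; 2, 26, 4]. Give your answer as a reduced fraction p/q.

a_0 = 10: 10/1
a_1 = 2: 21/2
a_2 = 26: 556/53
a_3 = 4: 2245/214

2245/214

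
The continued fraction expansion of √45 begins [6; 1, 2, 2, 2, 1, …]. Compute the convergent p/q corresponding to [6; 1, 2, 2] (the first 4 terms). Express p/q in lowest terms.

47/7

Collapse the nested fraction from the inside out:
Start with 2.
2 + 1/(2/1) = 2 + 1/2 = 5/2
1 + 1/(5/2) = 1 + 2/5 = 7/5
6 + 1/(7/5) = 6 + 5/7 = 47/7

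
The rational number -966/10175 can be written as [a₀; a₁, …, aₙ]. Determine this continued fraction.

Repeatedly divide and take the remainder:
-966 = -1·10175 + 9209, so a_0 = -1
10175 = 1·9209 + 966, so a_1 = 1
9209 = 9·966 + 515, so a_2 = 9
966 = 1·515 + 451, so a_3 = 1
515 = 1·451 + 64, so a_4 = 1
451 = 7·64 + 3, so a_5 = 7
64 = 21·3 + 1, so a_6 = 21
3 = 3·1 + 0, so a_7 = 3

[-1; 1, 9, 1, 1, 7, 21, 3]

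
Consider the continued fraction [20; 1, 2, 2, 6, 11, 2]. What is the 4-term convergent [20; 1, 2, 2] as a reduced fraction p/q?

145/7

Starting at the tail and folding back:
Start with 2.
2 + 1/(2/1) = 2 + 1/2 = 5/2
1 + 1/(5/2) = 1 + 2/5 = 7/5
20 + 1/(7/5) = 20 + 5/7 = 145/7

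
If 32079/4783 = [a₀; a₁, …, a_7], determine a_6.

16

32079 ÷ 4783 → quotient 6, remainder 3381
4783 ÷ 3381 → quotient 1, remainder 1402
3381 ÷ 1402 → quotient 2, remainder 577
1402 ÷ 577 → quotient 2, remainder 248
577 ÷ 248 → quotient 2, remainder 81
248 ÷ 81 → quotient 3, remainder 5
81 ÷ 5 → quotient 16, remainder 1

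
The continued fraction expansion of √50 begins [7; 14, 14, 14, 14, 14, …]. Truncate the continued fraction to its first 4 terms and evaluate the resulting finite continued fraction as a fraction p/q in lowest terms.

19601/2772

Start with 14.
14 + 1/(14/1) = 14 + 1/14 = 197/14
14 + 1/(197/14) = 14 + 14/197 = 2772/197
7 + 1/(2772/197) = 7 + 197/2772 = 19601/2772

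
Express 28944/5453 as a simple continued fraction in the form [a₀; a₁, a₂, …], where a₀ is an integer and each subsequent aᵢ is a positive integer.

[5; 3, 4, 27, 1, 2, 1, 3]

28944 = 5·5453 + 1679, so a_0 = 5
5453 = 3·1679 + 416, so a_1 = 3
1679 = 4·416 + 15, so a_2 = 4
416 = 27·15 + 11, so a_3 = 27
15 = 1·11 + 4, so a_4 = 1
11 = 2·4 + 3, so a_5 = 2
4 = 1·3 + 1, so a_6 = 1
3 = 3·1 + 0, so a_7 = 3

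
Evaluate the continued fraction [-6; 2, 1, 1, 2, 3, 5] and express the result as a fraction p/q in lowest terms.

-1308/233

Compute successive convergents:
a_0 = -6: -6/1
a_1 = 2: -11/2
a_2 = 1: -17/3
a_3 = 1: -28/5
a_4 = 2: -73/13
a_5 = 3: -247/44
a_6 = 5: -1308/233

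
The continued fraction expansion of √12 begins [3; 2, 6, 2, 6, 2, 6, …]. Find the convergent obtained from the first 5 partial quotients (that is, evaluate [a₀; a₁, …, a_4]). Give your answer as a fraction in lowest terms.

a_0 = 3: 3/1
a_1 = 2: 7/2
a_2 = 6: 45/13
a_3 = 2: 97/28
a_4 = 6: 627/181

627/181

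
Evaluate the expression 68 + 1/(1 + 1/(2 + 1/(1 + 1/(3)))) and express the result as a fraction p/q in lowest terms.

Start with 3.
1 + 1/(3/1) = 1 + 1/3 = 4/3
2 + 1/(4/3) = 2 + 3/4 = 11/4
1 + 1/(11/4) = 1 + 4/11 = 15/11
68 + 1/(15/11) = 68 + 11/15 = 1031/15

1031/15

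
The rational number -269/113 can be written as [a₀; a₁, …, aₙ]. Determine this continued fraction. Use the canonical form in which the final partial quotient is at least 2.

[-3; 1, 1, 1, 1, 1, 2, 5]

-269 ÷ 113 → quotient -3, remainder 70
113 ÷ 70 → quotient 1, remainder 43
70 ÷ 43 → quotient 1, remainder 27
43 ÷ 27 → quotient 1, remainder 16
27 ÷ 16 → quotient 1, remainder 11
16 ÷ 11 → quotient 1, remainder 5
11 ÷ 5 → quotient 2, remainder 1
5 ÷ 1 → quotient 5, remainder 0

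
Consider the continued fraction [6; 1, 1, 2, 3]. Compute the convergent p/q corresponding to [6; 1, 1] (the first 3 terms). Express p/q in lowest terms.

13/2

Start with 1.
1 + 1/(1/1) = 1 + 1/1 = 2/1
6 + 1/(2/1) = 6 + 1/2 = 13/2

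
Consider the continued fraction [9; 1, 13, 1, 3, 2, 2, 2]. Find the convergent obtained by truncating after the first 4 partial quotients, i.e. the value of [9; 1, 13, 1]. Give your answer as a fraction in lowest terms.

149/15

Starting at the tail and folding back:
Start with 1.
13 + 1/(1/1) = 13 + 1/1 = 14/1
1 + 1/(14/1) = 1 + 1/14 = 15/14
9 + 1/(15/14) = 9 + 14/15 = 149/15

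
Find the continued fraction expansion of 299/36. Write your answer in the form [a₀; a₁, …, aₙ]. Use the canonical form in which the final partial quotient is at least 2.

[8; 3, 3, 1, 2]

Apply division with remainder until the remainder is 0:
⌊299/36⌋ = 8, remainder 11
⌊36/11⌋ = 3, remainder 3
⌊11/3⌋ = 3, remainder 2
⌊3/2⌋ = 1, remainder 1
⌊2/1⌋ = 2, remainder 0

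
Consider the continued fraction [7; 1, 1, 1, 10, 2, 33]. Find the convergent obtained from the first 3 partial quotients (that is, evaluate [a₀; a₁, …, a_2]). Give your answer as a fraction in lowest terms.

Build up convergents one term at a time:
a_0 = 7: 7/1
a_1 = 1: 8/1
a_2 = 1: 15/2

15/2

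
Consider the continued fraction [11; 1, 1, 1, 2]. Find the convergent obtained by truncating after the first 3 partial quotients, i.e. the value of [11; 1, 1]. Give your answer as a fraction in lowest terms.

23/2

Start with 1.
1 + 1/(1/1) = 1 + 1/1 = 2/1
11 + 1/(2/1) = 11 + 1/2 = 23/2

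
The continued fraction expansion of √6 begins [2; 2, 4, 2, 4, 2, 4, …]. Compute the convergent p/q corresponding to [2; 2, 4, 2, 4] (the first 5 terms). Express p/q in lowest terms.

218/89

Start with 4.
2 + 1/(4/1) = 2 + 1/4 = 9/4
4 + 1/(9/4) = 4 + 4/9 = 40/9
2 + 1/(40/9) = 2 + 9/40 = 89/40
2 + 1/(89/40) = 2 + 40/89 = 218/89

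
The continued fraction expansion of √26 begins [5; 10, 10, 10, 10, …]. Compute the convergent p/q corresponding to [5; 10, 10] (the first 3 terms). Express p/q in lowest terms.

515/101

a_0 = 5: 5/1
a_1 = 10: 51/10
a_2 = 10: 515/101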